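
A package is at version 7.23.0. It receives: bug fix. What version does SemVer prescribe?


Current: 7.23.0
Change category: 'bug fix' → patch bump
SemVer rule: patch bump → increment PATCH (MAJOR and MINOR unchanged)
New: 7.23.1

7.23.1


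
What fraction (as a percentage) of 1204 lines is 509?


Coverage = covered / total * 100
Coverage = 509 / 1204 * 100
Coverage = 42.28%

42.28%


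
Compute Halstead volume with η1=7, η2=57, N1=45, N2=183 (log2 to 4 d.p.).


Formula: V = N * log2(η), where N = N1 + N2 and η = η1 + η2
η = 7 + 57 = 64
N = 45 + 183 = 228
log2(64) ≈ 6.0000
V = 228 * 6.0000 = 1368.00

1368.00


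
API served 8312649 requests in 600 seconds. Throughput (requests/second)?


Formula: throughput = requests / seconds
throughput = 8312649 / 600
throughput = 13854.42 requests/second

13854.42 requests/second


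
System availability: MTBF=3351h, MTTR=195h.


Availability = MTBF / (MTBF + MTTR)
Availability = 3351 / (3351 + 195)
Availability = 3351 / 3546
Availability = 94.5008%

94.5008%


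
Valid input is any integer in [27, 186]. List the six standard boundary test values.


Range: [27, 186]
Boundaries: just below min, min, min+1, max-1, max, just above max
Values: [26, 27, 28, 185, 186, 187]

[26, 27, 28, 185, 186, 187]


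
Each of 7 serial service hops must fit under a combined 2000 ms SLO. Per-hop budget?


Formula: per_stage = total_budget / stages
per_stage = 2000 / 7
per_stage = 285.71 ms

285.71 ms


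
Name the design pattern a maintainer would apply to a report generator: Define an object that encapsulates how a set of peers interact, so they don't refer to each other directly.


This matches the Mediator pattern

Mediator


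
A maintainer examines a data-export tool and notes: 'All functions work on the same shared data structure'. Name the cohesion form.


Reasoning: Functions share data
Type: Communicational cohesion

Communicational cohesion


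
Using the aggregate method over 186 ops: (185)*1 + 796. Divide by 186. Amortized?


Formula: Amortized cost = Total cost / Operations
Total cost = (185 * 1) + (1 * 796)
Total cost = 185 + 796 = 981
Amortized = 981 / 186 = 5.2742

5.2742


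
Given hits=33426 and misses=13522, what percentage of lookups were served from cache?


Formula: hit rate = hits / (hits + misses) * 100
hit rate = 33426 / (33426 + 13522) * 100
hit rate = 33426 / 46948 * 100
hit rate = 71.2%

71.2%


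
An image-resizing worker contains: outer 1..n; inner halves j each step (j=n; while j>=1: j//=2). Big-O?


Reasoning: n times log n
Complexity: O(n log n)

O(n log n)


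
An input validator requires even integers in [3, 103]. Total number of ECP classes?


Constraint: even integers in [3, 103]
Class 1: x < 3 — out-of-range invalid
Class 2: x in [3,103] but odd — wrong type invalid
Class 3: x in [3,103] and even — valid
Class 4: x > 103 — out-of-range invalid
Total equivalence classes: 4

4 equivalence classes


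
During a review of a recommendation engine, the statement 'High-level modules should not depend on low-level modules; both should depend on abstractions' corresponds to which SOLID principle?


This describes the Dependency Inversion Principle (DIP)

Dependency Inversion Principle (DIP)


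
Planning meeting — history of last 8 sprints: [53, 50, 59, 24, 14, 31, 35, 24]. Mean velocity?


Formula: Avg velocity = Total points / Number of sprints
Points: [53, 50, 59, 24, 14, 31, 35, 24]
Sum = 53 + 50 + 59 + 24 + 14 + 31 + 35 + 24 = 290
Avg velocity = 290 / 8 = 36.25 points/sprint

36.25 points/sprint


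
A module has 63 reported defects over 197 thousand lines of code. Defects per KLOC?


Defect density = defects / KLOC
Defect density = 63 / 197
Defect density = 0.32 defects/KLOC

0.32 defects/KLOC


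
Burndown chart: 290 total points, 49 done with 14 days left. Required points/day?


Formula: Required rate = Remaining points / Days left
Remaining = 290 - 49 = 241 points
Required rate = 241 / 14 = 17.21 points/day

17.21 points/day


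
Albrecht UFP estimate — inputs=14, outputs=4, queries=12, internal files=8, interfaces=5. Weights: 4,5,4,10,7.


UFP = EI*4 + EO*5 + EQ*4 + ILF*10 + EIF*7
UFP = 14*4 + 4*5 + 12*4 + 8*10 + 5*7
UFP = 56 + 20 + 48 + 80 + 35
UFP = 239

239


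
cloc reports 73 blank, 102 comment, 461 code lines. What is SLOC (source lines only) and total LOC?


Total LOC = blank + comment + code
Total LOC = 73 + 102 + 461 = 636
SLOC (source only) = code = 461

Total LOC: 636, SLOC: 461


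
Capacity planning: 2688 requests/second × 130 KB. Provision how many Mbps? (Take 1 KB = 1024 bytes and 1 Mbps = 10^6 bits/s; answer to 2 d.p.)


Formula: Mbps = payload_bytes * RPS * 8 / 1e6
Payload per request = 130 KB = 130 * 1024 = 133120 bytes
Total bytes/sec = 133120 * 2688 = 357826560
Total bits/sec = 357826560 * 8 = 2862612480
Mbps = 2862612480 / 1e6 = 2862.61

2862.61 Mbps


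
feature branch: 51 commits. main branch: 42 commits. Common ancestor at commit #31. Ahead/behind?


Common ancestor: commit #31
feature commits after divergence: 51 - 31 = 20
main commits after divergence: 42 - 31 = 11
feature is 20 commits ahead of main
main is 11 commits ahead of feature

feature ahead: 20, main ahead: 11


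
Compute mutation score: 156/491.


Mutation score = killed / total * 100
Mutation score = 156 / 491 * 100
Mutation score = 31.77%

31.77%


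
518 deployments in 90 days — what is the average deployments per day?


Formula: deployments per day = releases / days
= 518 / 90
= 5.756 deploys/day
(equivalently, 40.29 deploys/week)

5.756 deploys/day


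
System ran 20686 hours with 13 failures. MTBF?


Formula: MTBF = Total operating time / Number of failures
MTBF = 20686 / 13
MTBF = 1591.23 hours

1591.23 hours


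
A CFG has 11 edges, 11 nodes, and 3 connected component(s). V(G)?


Formula: V(G) = E - N + 2P
V(G) = 11 - 11 + 2*3
V(G) = 0 + 6
V(G) = 6

6


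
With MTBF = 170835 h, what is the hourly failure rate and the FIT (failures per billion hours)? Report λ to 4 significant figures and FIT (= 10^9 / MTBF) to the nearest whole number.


Formula: λ = 1 / MTBF; FIT = λ × 1e9 = 1e9 / MTBF
λ = 1 / 170835 ≈ 5.854e-06 failures/hour
FIT = 1e9 / 170835 ≈ 5854 failures per 1e9 hours (nearest whole number)

λ = 5.854e-06 /h, FIT = 5854


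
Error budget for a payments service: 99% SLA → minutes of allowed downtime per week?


Formula: allowed downtime = period * (100 - SLA) / 100
Period (week) = 10080 minutes
Unavailability fraction = (100 - 99.0) / 100
Allowed downtime = 10080 * (100 - 99.0) / 100
Allowed downtime = 100.8 minutes

100.8 minutes


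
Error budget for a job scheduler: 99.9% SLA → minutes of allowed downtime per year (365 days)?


Formula: allowed downtime = period * (100 - SLA) / 100
Period (year (365 days)) = 525600 minutes
Unavailability fraction = (100 - 99.9) / 100
Allowed downtime = 525600 * (100 - 99.9) / 100
Allowed downtime = 525.6 minutes

525.6 minutes


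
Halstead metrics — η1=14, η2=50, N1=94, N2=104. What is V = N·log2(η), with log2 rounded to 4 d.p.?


Formula: V = N * log2(η), where N = N1 + N2 and η = η1 + η2
η = 14 + 50 = 64
N = 94 + 104 = 198
log2(64) ≈ 6.0000
V = 198 * 6.0000 = 1188.00

1188.00


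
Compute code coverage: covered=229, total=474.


Coverage = covered / total * 100
Coverage = 229 / 474 * 100
Coverage = 48.31%

48.31%


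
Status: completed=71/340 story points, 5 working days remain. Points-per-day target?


Formula: Required rate = Remaining points / Days left
Remaining = 340 - 71 = 269 points
Required rate = 269 / 5 = 53.8 points/day

53.8 points/day


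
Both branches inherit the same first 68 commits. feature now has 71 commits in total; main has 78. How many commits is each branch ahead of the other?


Common ancestor: commit #68
feature commits after divergence: 71 - 68 = 3
main commits after divergence: 78 - 68 = 10
feature is 3 commits ahead of main
main is 10 commits ahead of feature

feature ahead: 3, main ahead: 10


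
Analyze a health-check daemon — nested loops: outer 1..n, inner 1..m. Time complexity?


Reasoning: product of independent bounds
Complexity: O(n*m)

O(n*m)


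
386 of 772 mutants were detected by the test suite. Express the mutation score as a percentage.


Mutation score = killed / total * 100
Mutation score = 386 / 772 * 100
Mutation score = 50.0%

50.0%


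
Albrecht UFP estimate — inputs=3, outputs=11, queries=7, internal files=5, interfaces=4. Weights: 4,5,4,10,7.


UFP = EI*4 + EO*5 + EQ*4 + ILF*10 + EIF*7
UFP = 3*4 + 11*5 + 7*4 + 5*10 + 4*7
UFP = 12 + 55 + 28 + 50 + 28
UFP = 173

173


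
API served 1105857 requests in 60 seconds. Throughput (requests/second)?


Formula: throughput = requests / seconds
throughput = 1105857 / 60
throughput = 18430.95 requests/second

18430.95 requests/second


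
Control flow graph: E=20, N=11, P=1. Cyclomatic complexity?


Formula: V(G) = E - N + 2P
V(G) = 20 - 11 + 2*1
V(G) = 9 + 2
V(G) = 11

11


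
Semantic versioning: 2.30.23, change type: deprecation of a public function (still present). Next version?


Current: 2.30.23
Change category: 'deprecation of a public function (still present)' → minor bump
SemVer rule: minor bump → increment MINOR, reset PATCH to 0 (MAJOR unchanged)
New: 2.31.0

2.31.0


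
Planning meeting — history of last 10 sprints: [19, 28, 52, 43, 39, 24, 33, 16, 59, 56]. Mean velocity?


Formula: Avg velocity = Total points / Number of sprints
Points: [19, 28, 52, 43, 39, 24, 33, 16, 59, 56]
Sum = 19 + 28 + 52 + 43 + 39 + 24 + 33 + 16 + 59 + 56 = 369
Avg velocity = 369 / 10 = 36.9 points/sprint

36.9 points/sprint


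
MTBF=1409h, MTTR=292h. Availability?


Availability = MTBF / (MTBF + MTTR)
Availability = 1409 / (1409 + 292)
Availability = 1409 / 1701
Availability = 82.8336%

82.8336%


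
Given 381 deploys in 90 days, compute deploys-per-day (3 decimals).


Formula: deployments per day = releases / days
= 381 / 90
= 4.233 deploys/day
(equivalently, 29.63 deploys/week)

4.233 deploys/day


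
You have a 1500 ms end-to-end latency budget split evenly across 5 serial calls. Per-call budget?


Formula: per_stage = total_budget / stages
per_stage = 1500 / 5
per_stage = 300.0 ms

300.0 ms


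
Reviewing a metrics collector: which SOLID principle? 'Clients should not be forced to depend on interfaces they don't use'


This describes the Interface Segregation Principle (ISP)

Interface Segregation Principle (ISP)


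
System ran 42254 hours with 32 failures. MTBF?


Formula: MTBF = Total operating time / Number of failures
MTBF = 42254 / 32
MTBF = 1320.44 hours

1320.44 hours


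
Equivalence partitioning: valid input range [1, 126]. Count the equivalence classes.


Valid range: [1, 126]
Class 1: x < 1 — invalid
Class 2: 1 ≤ x ≤ 126 — valid
Class 3: x > 126 — invalid
Total equivalence classes: 3

3 equivalence classes


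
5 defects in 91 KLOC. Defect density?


Defect density = defects / KLOC
Defect density = 5 / 91
Defect density = 0.055 defects/KLOC

0.055 defects/KLOC


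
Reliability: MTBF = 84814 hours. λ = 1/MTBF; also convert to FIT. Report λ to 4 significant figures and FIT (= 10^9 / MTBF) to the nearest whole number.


Formula: λ = 1 / MTBF; FIT = λ × 1e9 = 1e9 / MTBF
λ = 1 / 84814 ≈ 1.179e-05 failures/hour
FIT = 1e9 / 84814 ≈ 11791 failures per 1e9 hours (nearest whole number)

λ = 1.179e-05 /h, FIT = 11791


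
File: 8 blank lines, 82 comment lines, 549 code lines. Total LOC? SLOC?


Total LOC = blank + comment + code
Total LOC = 8 + 82 + 549 = 639
SLOC (source only) = code = 549

Total LOC: 639, SLOC: 549


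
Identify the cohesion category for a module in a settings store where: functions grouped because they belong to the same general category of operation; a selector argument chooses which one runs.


Reasoning: Grouped by category of activity, not by data or sequence
Type: Logical cohesion

Logical cohesion


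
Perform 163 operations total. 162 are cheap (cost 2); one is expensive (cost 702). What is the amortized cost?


Formula: Amortized cost = Total cost / Operations
Total cost = (162 * 2) + (1 * 702)
Total cost = 324 + 702 = 1026
Amortized = 1026 / 163 = 6.2945

6.2945


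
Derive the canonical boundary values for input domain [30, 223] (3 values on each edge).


Range: [30, 223]
Boundaries: just below min, min, min+1, max-1, max, just above max
Values: [29, 30, 31, 222, 223, 224]

[29, 30, 31, 222, 223, 224]


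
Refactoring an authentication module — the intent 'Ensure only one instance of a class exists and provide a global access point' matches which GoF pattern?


This matches the Singleton pattern

Singleton


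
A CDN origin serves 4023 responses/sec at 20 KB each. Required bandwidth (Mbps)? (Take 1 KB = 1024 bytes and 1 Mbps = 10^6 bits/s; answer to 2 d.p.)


Formula: Mbps = payload_bytes * RPS * 8 / 1e6
Payload per request = 20 KB = 20 * 1024 = 20480 bytes
Total bytes/sec = 20480 * 4023 = 82391040
Total bits/sec = 82391040 * 8 = 659128320
Mbps = 659128320 / 1e6 = 659.13

659.13 Mbps


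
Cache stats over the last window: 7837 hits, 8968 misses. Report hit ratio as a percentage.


Formula: hit rate = hits / (hits + misses) * 100
hit rate = 7837 / (7837 + 8968) * 100
hit rate = 7837 / 16805 * 100
hit rate = 46.63%

46.63%


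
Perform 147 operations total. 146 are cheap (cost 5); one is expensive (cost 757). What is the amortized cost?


Formula: Amortized cost = Total cost / Operations
Total cost = (146 * 5) + (1 * 757)
Total cost = 730 + 757 = 1487
Amortized = 1487 / 147 = 10.1156

10.1156


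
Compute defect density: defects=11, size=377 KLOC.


Defect density = defects / KLOC
Defect density = 11 / 377
Defect density = 0.029 defects/KLOC

0.029 defects/KLOC


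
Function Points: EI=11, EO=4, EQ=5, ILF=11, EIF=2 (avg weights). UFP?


UFP = EI*4 + EO*5 + EQ*4 + ILF*10 + EIF*7
UFP = 11*4 + 4*5 + 5*4 + 11*10 + 2*7
UFP = 44 + 20 + 20 + 110 + 14
UFP = 208

208


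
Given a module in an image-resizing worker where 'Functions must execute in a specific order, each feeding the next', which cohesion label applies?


Reasoning: Output of one is input to next
Type: Sequential cohesion

Sequential cohesion


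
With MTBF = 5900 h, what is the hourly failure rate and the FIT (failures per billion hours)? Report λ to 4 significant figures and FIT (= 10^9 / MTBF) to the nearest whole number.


Formula: λ = 1 / MTBF; FIT = λ × 1e9 = 1e9 / MTBF
λ = 1 / 5900 ≈ 1.695e-04 failures/hour
FIT = 1e9 / 5900 ≈ 169492 failures per 1e9 hours (nearest whole number)

λ = 1.695e-04 /h, FIT = 169492


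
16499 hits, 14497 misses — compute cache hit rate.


Formula: hit rate = hits / (hits + misses) * 100
hit rate = 16499 / (16499 + 14497) * 100
hit rate = 16499 / 30996 * 100
hit rate = 53.23%

53.23%


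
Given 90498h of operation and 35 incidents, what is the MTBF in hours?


Formula: MTBF = Total operating time / Number of failures
MTBF = 90498 / 35
MTBF = 2585.66 hours

2585.66 hours


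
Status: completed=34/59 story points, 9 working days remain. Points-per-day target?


Formula: Required rate = Remaining points / Days left
Remaining = 59 - 34 = 25 points
Required rate = 25 / 9 = 2.78 points/day

2.78 points/day


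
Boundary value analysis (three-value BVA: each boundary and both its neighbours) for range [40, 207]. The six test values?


Range: [40, 207]
Boundaries: just below min, min, min+1, max-1, max, just above max
Values: [39, 40, 41, 206, 207, 208]

[39, 40, 41, 206, 207, 208]


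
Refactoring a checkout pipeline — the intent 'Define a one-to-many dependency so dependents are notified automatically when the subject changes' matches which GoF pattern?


This matches the Observer pattern

Observer


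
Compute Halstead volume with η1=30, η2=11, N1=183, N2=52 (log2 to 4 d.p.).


Formula: V = N * log2(η), where N = N1 + N2 and η = η1 + η2
η = 30 + 11 = 41
N = 183 + 52 = 235
log2(41) ≈ 5.3576
V = 235 * 5.3576 = 1259.04

1259.04


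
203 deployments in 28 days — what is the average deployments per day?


Formula: deployments per day = releases / days
= 203 / 28
= 7.25 deploys/day
(equivalently, 50.75 deploys/week)

7.25 deploys/day


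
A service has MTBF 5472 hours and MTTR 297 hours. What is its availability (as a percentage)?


Availability = MTBF / (MTBF + MTTR)
Availability = 5472 / (5472 + 297)
Availability = 5472 / 5769
Availability = 94.8518%

94.8518%


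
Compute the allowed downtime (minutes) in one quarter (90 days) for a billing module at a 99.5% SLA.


Formula: allowed downtime = period * (100 - SLA) / 100
Period (quarter (90 days)) = 129600 minutes
Unavailability fraction = (100 - 99.5) / 100
Allowed downtime = 129600 * (100 - 99.5) / 100
Allowed downtime = 648.0 minutes

648.0 minutes


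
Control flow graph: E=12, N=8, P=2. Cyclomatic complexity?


Formula: V(G) = E - N + 2P
V(G) = 12 - 8 + 2*2
V(G) = 4 + 4
V(G) = 8

8


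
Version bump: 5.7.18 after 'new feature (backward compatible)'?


Current: 5.7.18
Change category: 'new feature (backward compatible)' → minor bump
SemVer rule: minor bump → increment MINOR, reset PATCH to 0 (MAJOR unchanged)
New: 5.8.0

5.8.0


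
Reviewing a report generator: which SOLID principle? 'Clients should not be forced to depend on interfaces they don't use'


This describes the Interface Segregation Principle (ISP)

Interface Segregation Principle (ISP)


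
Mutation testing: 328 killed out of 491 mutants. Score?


Mutation score = killed / total * 100
Mutation score = 328 / 491 * 100
Mutation score = 66.8%

66.8%


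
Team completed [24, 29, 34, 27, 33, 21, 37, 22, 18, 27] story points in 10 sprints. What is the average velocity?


Formula: Avg velocity = Total points / Number of sprints
Points: [24, 29, 34, 27, 33, 21, 37, 22, 18, 27]
Sum = 24 + 29 + 34 + 27 + 33 + 21 + 37 + 22 + 18 + 27 = 272
Avg velocity = 272 / 10 = 27.2 points/sprint

27.2 points/sprint


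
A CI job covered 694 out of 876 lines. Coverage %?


Coverage = covered / total * 100
Coverage = 694 / 876 * 100
Coverage = 79.22%

79.22%


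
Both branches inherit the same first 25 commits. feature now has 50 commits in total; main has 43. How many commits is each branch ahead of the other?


Common ancestor: commit #25
feature commits after divergence: 50 - 25 = 25
main commits after divergence: 43 - 25 = 18
feature is 25 commits ahead of main
main is 18 commits ahead of feature

feature ahead: 25, main ahead: 18


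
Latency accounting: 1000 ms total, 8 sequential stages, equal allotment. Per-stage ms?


Formula: per_stage = total_budget / stages
per_stage = 1000 / 8
per_stage = 125.0 ms

125.0 ms


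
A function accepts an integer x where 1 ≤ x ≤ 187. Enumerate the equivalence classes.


Valid range: [1, 187]
Class 1: x < 1 — invalid
Class 2: 1 ≤ x ≤ 187 — valid
Class 3: x > 187 — invalid
Total equivalence classes: 3

3 equivalence classes


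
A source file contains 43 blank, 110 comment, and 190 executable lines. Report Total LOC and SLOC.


Total LOC = blank + comment + code
Total LOC = 43 + 110 + 190 = 343
SLOC (source only) = code = 190

Total LOC: 343, SLOC: 190


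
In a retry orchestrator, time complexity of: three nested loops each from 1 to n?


Reasoning: three levels of nesting over n
Complexity: O(n^3)

O(n^3)


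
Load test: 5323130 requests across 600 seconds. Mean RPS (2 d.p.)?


Formula: throughput = requests / seconds
throughput = 5323130 / 600
throughput = 8871.88 requests/second

8871.88 requests/second


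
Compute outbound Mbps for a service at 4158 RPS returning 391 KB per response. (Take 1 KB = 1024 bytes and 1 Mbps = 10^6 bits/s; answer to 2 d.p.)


Formula: Mbps = payload_bytes * RPS * 8 / 1e6
Payload per request = 391 KB = 391 * 1024 = 400384 bytes
Total bytes/sec = 400384 * 4158 = 1664796672
Total bits/sec = 1664796672 * 8 = 13318373376
Mbps = 13318373376 / 1e6 = 13318.37

13318.37 Mbps


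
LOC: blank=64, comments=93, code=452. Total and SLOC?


Total LOC = blank + comment + code
Total LOC = 64 + 93 + 452 = 609
SLOC (source only) = code = 452

Total LOC: 609, SLOC: 452


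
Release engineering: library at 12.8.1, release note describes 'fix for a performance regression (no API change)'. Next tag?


Current: 12.8.1
Change category: 'fix for a performance regression (no API change)' → patch bump
SemVer rule: patch bump → increment PATCH (MAJOR and MINOR unchanged)
New: 12.8.2

12.8.2


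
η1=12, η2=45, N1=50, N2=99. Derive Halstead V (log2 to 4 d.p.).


Formula: V = N * log2(η), where N = N1 + N2 and η = η1 + η2
η = 12 + 45 = 57
N = 50 + 99 = 149
log2(57) ≈ 5.8329
V = 149 * 5.8329 = 869.10

869.10


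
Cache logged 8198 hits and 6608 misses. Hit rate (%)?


Formula: hit rate = hits / (hits + misses) * 100
hit rate = 8198 / (8198 + 6608) * 100
hit rate = 8198 / 14806 * 100
hit rate = 55.37%

55.37%


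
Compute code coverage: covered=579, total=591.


Coverage = covered / total * 100
Coverage = 579 / 591 * 100
Coverage = 97.97%

97.97%


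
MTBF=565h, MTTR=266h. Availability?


Availability = MTBF / (MTBF + MTTR)
Availability = 565 / (565 + 266)
Availability = 565 / 831
Availability = 67.9904%

67.9904%


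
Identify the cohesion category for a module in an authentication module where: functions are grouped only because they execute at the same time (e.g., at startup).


Reasoning: Related by timing only
Type: Temporal cohesion

Temporal cohesion


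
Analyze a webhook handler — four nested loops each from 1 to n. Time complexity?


Reasoning: four levels of nesting
Complexity: O(n^4)

O(n^4)


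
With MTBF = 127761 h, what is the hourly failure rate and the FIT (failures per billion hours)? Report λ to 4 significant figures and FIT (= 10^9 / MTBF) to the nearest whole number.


Formula: λ = 1 / MTBF; FIT = λ × 1e9 = 1e9 / MTBF
λ = 1 / 127761 ≈ 7.827e-06 failures/hour
FIT = 1e9 / 127761 ≈ 7827 failures per 1e9 hours (nearest whole number)

λ = 7.827e-06 /h, FIT = 7827


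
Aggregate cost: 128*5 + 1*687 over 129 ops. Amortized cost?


Formula: Amortized cost = Total cost / Operations
Total cost = (128 * 5) + (1 * 687)
Total cost = 640 + 687 = 1327
Amortized = 1327 / 129 = 10.2868

10.2868


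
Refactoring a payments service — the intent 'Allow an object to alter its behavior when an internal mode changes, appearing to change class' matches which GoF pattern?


This matches the State pattern

State


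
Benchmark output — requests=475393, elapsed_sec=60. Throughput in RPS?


Formula: throughput = requests / seconds
throughput = 475393 / 60
throughput = 7923.22 requests/second

7923.22 requests/second


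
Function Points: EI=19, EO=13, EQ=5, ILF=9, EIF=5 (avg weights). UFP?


UFP = EI*4 + EO*5 + EQ*4 + ILF*10 + EIF*7
UFP = 19*4 + 13*5 + 5*4 + 9*10 + 5*7
UFP = 76 + 65 + 20 + 90 + 35
UFP = 286

286


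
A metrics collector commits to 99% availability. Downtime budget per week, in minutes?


Formula: allowed downtime = period * (100 - SLA) / 100
Period (week) = 10080 minutes
Unavailability fraction = (100 - 99.0) / 100
Allowed downtime = 10080 * (100 - 99.0) / 100
Allowed downtime = 100.8 minutes

100.8 minutes


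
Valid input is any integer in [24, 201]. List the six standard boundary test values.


Range: [24, 201]
Boundaries: just below min, min, min+1, max-1, max, just above max
Values: [23, 24, 25, 200, 201, 202]

[23, 24, 25, 200, 201, 202]


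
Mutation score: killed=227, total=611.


Mutation score = killed / total * 100
Mutation score = 227 / 611 * 100
Mutation score = 37.15%

37.15%


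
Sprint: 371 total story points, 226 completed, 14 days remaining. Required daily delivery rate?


Formula: Required rate = Remaining points / Days left
Remaining = 371 - 226 = 145 points
Required rate = 145 / 14 = 10.36 points/day

10.36 points/day


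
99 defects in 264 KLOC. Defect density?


Defect density = defects / KLOC
Defect density = 99 / 264
Defect density = 0.375 defects/KLOC

0.375 defects/KLOC


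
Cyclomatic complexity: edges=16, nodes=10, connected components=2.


Formula: V(G) = E - N + 2P
V(G) = 16 - 10 + 2*2
V(G) = 6 + 4
V(G) = 10

10


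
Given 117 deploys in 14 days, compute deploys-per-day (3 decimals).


Formula: deployments per day = releases / days
= 117 / 14
= 8.357 deploys/day
(equivalently, 58.5 deploys/week)

8.357 deploys/day


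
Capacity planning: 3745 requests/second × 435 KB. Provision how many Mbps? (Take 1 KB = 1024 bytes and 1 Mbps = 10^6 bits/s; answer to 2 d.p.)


Formula: Mbps = payload_bytes * RPS * 8 / 1e6
Payload per request = 435 KB = 435 * 1024 = 445440 bytes
Total bytes/sec = 445440 * 3745 = 1668172800
Total bits/sec = 1668172800 * 8 = 13345382400
Mbps = 13345382400 / 1e6 = 13345.38

13345.38 Mbps


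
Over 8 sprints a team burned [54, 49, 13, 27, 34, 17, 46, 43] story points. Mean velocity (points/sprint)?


Formula: Avg velocity = Total points / Number of sprints
Points: [54, 49, 13, 27, 34, 17, 46, 43]
Sum = 54 + 49 + 13 + 27 + 34 + 17 + 46 + 43 = 283
Avg velocity = 283 / 8 = 35.38 points/sprint

35.38 points/sprint


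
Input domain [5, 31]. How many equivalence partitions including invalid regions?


Valid range: [5, 31]
Class 1: x < 5 — invalid
Class 2: 5 ≤ x ≤ 31 — valid
Class 3: x > 31 — invalid
Total equivalence classes: 3

3 equivalence classes


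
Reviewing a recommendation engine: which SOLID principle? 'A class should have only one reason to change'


This describes the Single Responsibility Principle (SRP)

Single Responsibility Principle (SRP)


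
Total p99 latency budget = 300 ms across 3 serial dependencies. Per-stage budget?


Formula: per_stage = total_budget / stages
per_stage = 300 / 3
per_stage = 100.0 ms

100.0 ms


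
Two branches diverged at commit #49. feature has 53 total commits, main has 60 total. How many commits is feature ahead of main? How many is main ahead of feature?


Common ancestor: commit #49
feature commits after divergence: 53 - 49 = 4
main commits after divergence: 60 - 49 = 11
feature is 4 commits ahead of main
main is 11 commits ahead of feature

feature ahead: 4, main ahead: 11


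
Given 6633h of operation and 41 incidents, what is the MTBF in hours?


Formula: MTBF = Total operating time / Number of failures
MTBF = 6633 / 41
MTBF = 161.78 hours

161.78 hours


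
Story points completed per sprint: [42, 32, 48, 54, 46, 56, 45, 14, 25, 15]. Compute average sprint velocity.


Formula: Avg velocity = Total points / Number of sprints
Points: [42, 32, 48, 54, 46, 56, 45, 14, 25, 15]
Sum = 42 + 32 + 48 + 54 + 46 + 56 + 45 + 14 + 25 + 15 = 377
Avg velocity = 377 / 10 = 37.7 points/sprint

37.7 points/sprint


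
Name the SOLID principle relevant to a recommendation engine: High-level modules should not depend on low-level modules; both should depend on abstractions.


This describes the Dependency Inversion Principle (DIP)

Dependency Inversion Principle (DIP)


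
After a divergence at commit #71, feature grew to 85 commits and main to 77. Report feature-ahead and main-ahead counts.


Common ancestor: commit #71
feature commits after divergence: 85 - 71 = 14
main commits after divergence: 77 - 71 = 6
feature is 14 commits ahead of main
main is 6 commits ahead of feature

feature ahead: 14, main ahead: 6


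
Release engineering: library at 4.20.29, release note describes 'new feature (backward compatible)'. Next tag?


Current: 4.20.29
Change category: 'new feature (backward compatible)' → minor bump
SemVer rule: minor bump → increment MINOR, reset PATCH to 0 (MAJOR unchanged)
New: 4.21.0

4.21.0


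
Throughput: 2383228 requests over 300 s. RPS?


Formula: throughput = requests / seconds
throughput = 2383228 / 300
throughput = 7944.09 requests/second

7944.09 requests/second


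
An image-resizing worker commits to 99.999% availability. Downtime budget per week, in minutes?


Formula: allowed downtime = period * (100 - SLA) / 100
Period (week) = 10080 minutes
Unavailability fraction = (100 - 99.999) / 100
Allowed downtime = 10080 * (100 - 99.999) / 100
Allowed downtime = 0.1008 minutes

0.1008 minutes


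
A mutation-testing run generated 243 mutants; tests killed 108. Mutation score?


Mutation score = killed / total * 100
Mutation score = 108 / 243 * 100
Mutation score = 44.44%

44.44%


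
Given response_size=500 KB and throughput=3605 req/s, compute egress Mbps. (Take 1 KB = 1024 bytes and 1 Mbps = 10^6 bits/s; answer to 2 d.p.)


Formula: Mbps = payload_bytes * RPS * 8 / 1e6
Payload per request = 500 KB = 500 * 1024 = 512000 bytes
Total bytes/sec = 512000 * 3605 = 1845760000
Total bits/sec = 1845760000 * 8 = 14766080000
Mbps = 14766080000 / 1e6 = 14766.08

14766.08 Mbps


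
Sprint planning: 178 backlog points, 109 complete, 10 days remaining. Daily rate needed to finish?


Formula: Required rate = Remaining points / Days left
Remaining = 178 - 109 = 69 points
Required rate = 69 / 10 = 6.9 points/day

6.9 points/day


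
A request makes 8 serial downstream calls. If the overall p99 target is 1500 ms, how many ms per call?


Formula: per_stage = total_budget / stages
per_stage = 1500 / 8
per_stage = 187.5 ms

187.5 ms


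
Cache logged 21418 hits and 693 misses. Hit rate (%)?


Formula: hit rate = hits / (hits + misses) * 100
hit rate = 21418 / (21418 + 693) * 100
hit rate = 21418 / 22111 * 100
hit rate = 96.87%

96.87%


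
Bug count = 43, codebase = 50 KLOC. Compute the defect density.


Defect density = defects / KLOC
Defect density = 43 / 50
Defect density = 0.86 defects/KLOC

0.86 defects/KLOC


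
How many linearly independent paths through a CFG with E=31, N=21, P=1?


Formula: V(G) = E - N + 2P
V(G) = 31 - 21 + 2*1
V(G) = 10 + 2
V(G) = 12

12


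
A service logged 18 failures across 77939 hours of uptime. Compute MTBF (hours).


Formula: MTBF = Total operating time / Number of failures
MTBF = 77939 / 18
MTBF = 4329.94 hours

4329.94 hours


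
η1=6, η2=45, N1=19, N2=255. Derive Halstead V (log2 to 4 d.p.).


Formula: V = N * log2(η), where N = N1 + N2 and η = η1 + η2
η = 6 + 45 = 51
N = 19 + 255 = 274
log2(51) ≈ 5.6724
V = 274 * 5.6724 = 1554.24

1554.24


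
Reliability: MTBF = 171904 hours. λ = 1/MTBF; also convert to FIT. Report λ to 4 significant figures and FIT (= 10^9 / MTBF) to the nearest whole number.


Formula: λ = 1 / MTBF; FIT = λ × 1e9 = 1e9 / MTBF
λ = 1 / 171904 ≈ 5.817e-06 failures/hour
FIT = 1e9 / 171904 ≈ 5817 failures per 1e9 hours (nearest whole number)

λ = 5.817e-06 /h, FIT = 5817


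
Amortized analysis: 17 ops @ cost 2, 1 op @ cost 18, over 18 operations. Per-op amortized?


Formula: Amortized cost = Total cost / Operations
Total cost = (17 * 2) + (1 * 18)
Total cost = 34 + 18 = 52
Amortized = 52 / 18 = 2.8889

2.8889


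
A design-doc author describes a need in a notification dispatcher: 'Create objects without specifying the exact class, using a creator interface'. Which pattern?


This matches the Factory Method pattern

Factory Method


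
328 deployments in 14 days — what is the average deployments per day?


Formula: deployments per day = releases / days
= 328 / 14
= 23.429 deploys/day
(equivalently, 164.0 deploys/week)

23.429 deploys/day


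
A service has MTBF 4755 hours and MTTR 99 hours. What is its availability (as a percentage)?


Availability = MTBF / (MTBF + MTTR)
Availability = 4755 / (4755 + 99)
Availability = 4755 / 4854
Availability = 97.9604%

97.9604%


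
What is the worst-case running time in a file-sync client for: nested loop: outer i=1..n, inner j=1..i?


Reasoning: triangle: n(n+1)/2 ~ n^2/2
Complexity: O(n^2)

O(n^2)


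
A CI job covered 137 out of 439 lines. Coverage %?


Coverage = covered / total * 100
Coverage = 137 / 439 * 100
Coverage = 31.21%

31.21%


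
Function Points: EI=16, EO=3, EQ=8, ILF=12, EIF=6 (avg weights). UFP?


UFP = EI*4 + EO*5 + EQ*4 + ILF*10 + EIF*7
UFP = 16*4 + 3*5 + 8*4 + 12*10 + 6*7
UFP = 64 + 15 + 32 + 120 + 42
UFP = 273

273


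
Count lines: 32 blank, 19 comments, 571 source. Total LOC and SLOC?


Total LOC = blank + comment + code
Total LOC = 32 + 19 + 571 = 622
SLOC (source only) = code = 571

Total LOC: 622, SLOC: 571


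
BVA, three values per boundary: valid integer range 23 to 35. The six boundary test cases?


Range: [23, 35]
Boundaries: just below min, min, min+1, max-1, max, just above max
Values: [22, 23, 24, 34, 35, 36]

[22, 23, 24, 34, 35, 36]


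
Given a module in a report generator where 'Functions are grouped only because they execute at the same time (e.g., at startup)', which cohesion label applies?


Reasoning: Related by timing only
Type: Temporal cohesion

Temporal cohesion


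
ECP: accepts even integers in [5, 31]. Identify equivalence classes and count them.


Constraint: even integers in [5, 31]
Class 1: x < 5 — out-of-range invalid
Class 2: x in [5,31] but odd — wrong type invalid
Class 3: x in [5,31] and even — valid
Class 4: x > 31 — out-of-range invalid
Total equivalence classes: 4

4 equivalence classes


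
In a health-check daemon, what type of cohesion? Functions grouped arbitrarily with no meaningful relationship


Reasoning: Worst: random grouping
Type: Coincidental cohesion

Coincidental cohesion


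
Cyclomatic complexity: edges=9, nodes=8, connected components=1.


Formula: V(G) = E - N + 2P
V(G) = 9 - 8 + 2*1
V(G) = 1 + 2
V(G) = 3

3


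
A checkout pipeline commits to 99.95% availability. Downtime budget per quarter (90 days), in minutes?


Formula: allowed downtime = period * (100 - SLA) / 100
Period (quarter (90 days)) = 129600 minutes
Unavailability fraction = (100 - 99.95) / 100
Allowed downtime = 129600 * (100 - 99.95) / 100
Allowed downtime = 64.8 minutes

64.8 minutes


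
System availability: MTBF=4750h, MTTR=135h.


Availability = MTBF / (MTBF + MTTR)
Availability = 4750 / (4750 + 135)
Availability = 4750 / 4885
Availability = 97.2364%

97.2364%


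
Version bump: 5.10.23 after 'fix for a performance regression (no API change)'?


Current: 5.10.23
Change category: 'fix for a performance regression (no API change)' → patch bump
SemVer rule: patch bump → increment PATCH (MAJOR and MINOR unchanged)
New: 5.10.24

5.10.24


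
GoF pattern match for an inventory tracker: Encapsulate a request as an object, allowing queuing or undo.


This matches the Command pattern

Command


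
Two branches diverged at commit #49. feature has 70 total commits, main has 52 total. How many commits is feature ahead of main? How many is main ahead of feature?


Common ancestor: commit #49
feature commits after divergence: 70 - 49 = 21
main commits after divergence: 52 - 49 = 3
feature is 21 commits ahead of main
main is 3 commits ahead of feature

feature ahead: 21, main ahead: 3


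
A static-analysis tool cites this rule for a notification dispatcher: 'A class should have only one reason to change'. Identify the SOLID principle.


This describes the Single Responsibility Principle (SRP)

Single Responsibility Principle (SRP)


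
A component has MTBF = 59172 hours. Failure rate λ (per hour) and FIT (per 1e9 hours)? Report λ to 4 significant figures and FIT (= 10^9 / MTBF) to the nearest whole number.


Formula: λ = 1 / MTBF; FIT = λ × 1e9 = 1e9 / MTBF
λ = 1 / 59172 ≈ 1.690e-05 failures/hour
FIT = 1e9 / 59172 ≈ 16900 failures per 1e9 hours (nearest whole number)

λ = 1.690e-05 /h, FIT = 16900


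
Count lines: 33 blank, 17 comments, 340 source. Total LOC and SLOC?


Total LOC = blank + comment + code
Total LOC = 33 + 17 + 340 = 390
SLOC (source only) = code = 340

Total LOC: 390, SLOC: 340


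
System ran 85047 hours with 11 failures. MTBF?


Formula: MTBF = Total operating time / Number of failures
MTBF = 85047 / 11
MTBF = 7731.55 hours

7731.55 hours


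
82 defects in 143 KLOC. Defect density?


Defect density = defects / KLOC
Defect density = 82 / 143
Defect density = 0.573 defects/KLOC

0.573 defects/KLOC


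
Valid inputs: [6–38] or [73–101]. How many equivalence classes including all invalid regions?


Valid ranges: [6,38] and [73,101]
Class 1: x < 6 — invalid
Class 2: 6 ≤ x ≤ 38 — valid
Class 3: 38 < x < 73 — invalid (gap between ranges)
Class 4: 73 ≤ x ≤ 101 — valid
Class 5: x > 101 — invalid
Total equivalence classes: 5

5 equivalence classes


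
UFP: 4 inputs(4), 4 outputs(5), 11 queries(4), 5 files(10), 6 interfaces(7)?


UFP = EI*4 + EO*5 + EQ*4 + ILF*10 + EIF*7
UFP = 4*4 + 4*5 + 11*4 + 5*10 + 6*7
UFP = 16 + 20 + 44 + 50 + 42
UFP = 172

172


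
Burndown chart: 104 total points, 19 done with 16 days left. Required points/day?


Formula: Required rate = Remaining points / Days left
Remaining = 104 - 19 = 85 points
Required rate = 85 / 16 = 5.31 points/day

5.31 points/day


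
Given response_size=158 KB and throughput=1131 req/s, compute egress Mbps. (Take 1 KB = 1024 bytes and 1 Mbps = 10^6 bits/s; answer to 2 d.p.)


Formula: Mbps = payload_bytes * RPS * 8 / 1e6
Payload per request = 158 KB = 158 * 1024 = 161792 bytes
Total bytes/sec = 161792 * 1131 = 182986752
Total bits/sec = 182986752 * 8 = 1463894016
Mbps = 1463894016 / 1e6 = 1463.89

1463.89 Mbps


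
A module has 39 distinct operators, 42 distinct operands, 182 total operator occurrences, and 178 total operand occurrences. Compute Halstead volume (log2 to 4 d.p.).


Formula: V = N * log2(η), where N = N1 + N2 and η = η1 + η2
η = 39 + 42 = 81
N = 182 + 178 = 360
log2(81) ≈ 6.3399
V = 360 * 6.3399 = 2282.36

2282.36


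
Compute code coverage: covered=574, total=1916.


Coverage = covered / total * 100
Coverage = 574 / 1916 * 100
Coverage = 29.96%

29.96%


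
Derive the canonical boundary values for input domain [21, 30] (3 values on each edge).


Range: [21, 30]
Boundaries: just below min, min, min+1, max-1, max, just above max
Values: [20, 21, 22, 29, 30, 31]

[20, 21, 22, 29, 30, 31]


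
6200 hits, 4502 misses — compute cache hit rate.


Formula: hit rate = hits / (hits + misses) * 100
hit rate = 6200 / (6200 + 4502) * 100
hit rate = 6200 / 10702 * 100
hit rate = 57.93%

57.93%


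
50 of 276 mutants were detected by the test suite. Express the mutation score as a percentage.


Mutation score = killed / total * 100
Mutation score = 50 / 276 * 100
Mutation score = 18.12%

18.12%


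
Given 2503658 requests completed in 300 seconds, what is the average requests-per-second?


Formula: throughput = requests / seconds
throughput = 2503658 / 300
throughput = 8345.53 requests/second

8345.53 requests/second


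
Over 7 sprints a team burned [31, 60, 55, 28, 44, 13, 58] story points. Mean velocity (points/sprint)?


Formula: Avg velocity = Total points / Number of sprints
Points: [31, 60, 55, 28, 44, 13, 58]
Sum = 31 + 60 + 55 + 28 + 44 + 13 + 58 = 289
Avg velocity = 289 / 7 = 41.29 points/sprint

41.29 points/sprint


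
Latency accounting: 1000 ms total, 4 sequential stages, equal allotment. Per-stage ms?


Formula: per_stage = total_budget / stages
per_stage = 1000 / 4
per_stage = 250.0 ms

250.0 ms


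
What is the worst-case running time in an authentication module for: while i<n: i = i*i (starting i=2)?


Reasoning: squaring drives double-exponential growth; iterations ~ log log n
Complexity: O(log log n)

O(log log n)


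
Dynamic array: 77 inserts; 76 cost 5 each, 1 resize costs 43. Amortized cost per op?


Formula: Amortized cost = Total cost / Operations
Total cost = (76 * 5) + (1 * 43)
Total cost = 380 + 43 = 423
Amortized = 423 / 77 = 5.4935

5.4935
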